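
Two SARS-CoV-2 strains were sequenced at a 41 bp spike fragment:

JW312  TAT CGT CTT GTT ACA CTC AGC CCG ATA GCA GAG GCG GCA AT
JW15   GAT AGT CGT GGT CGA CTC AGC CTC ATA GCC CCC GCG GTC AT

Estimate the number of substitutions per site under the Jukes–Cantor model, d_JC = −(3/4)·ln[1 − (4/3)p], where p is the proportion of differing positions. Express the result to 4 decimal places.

0.4556

Differing sites — 1:T/G; 4:C/A; 8:T/G; 11:T/G; 13:A/C; 14:C/G; 23:C/T; 24:G/C; 30:A/C; 31:G/C; 32:A/C; 33:G/C; 38:C/T; 39:A/C.
p = 14/41 = 0.341463.
d = −0.75 · ln(1 − (4/3)·0.341463) = −0.75 · ln(0.544716) = −0.75 · (-0.607491) = 0.4556.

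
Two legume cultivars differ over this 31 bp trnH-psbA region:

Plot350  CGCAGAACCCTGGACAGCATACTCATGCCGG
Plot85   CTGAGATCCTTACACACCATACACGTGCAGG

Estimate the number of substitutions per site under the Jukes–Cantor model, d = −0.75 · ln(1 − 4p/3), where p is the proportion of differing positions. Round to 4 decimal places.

0.4217

Differing sites — 2:G/T; 3:C/G; 7:A/T; 10:C/T; 12:G/A; 13:G/C; 17:G/C; 23:T/A; 25:A/G; 29:C/A.
p = 10/31 = 0.322581.
d = −0.75 · ln(1 − (4/3)·0.322581) = −0.75 · ln(0.569892) = −0.75 · (-0.562308) = 0.4217.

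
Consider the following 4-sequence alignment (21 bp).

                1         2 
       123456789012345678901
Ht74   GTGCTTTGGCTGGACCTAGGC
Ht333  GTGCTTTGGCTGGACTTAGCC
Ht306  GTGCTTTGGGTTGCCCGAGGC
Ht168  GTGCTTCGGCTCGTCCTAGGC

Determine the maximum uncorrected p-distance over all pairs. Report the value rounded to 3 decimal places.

Pairwise Hamming distances:
  Ht74 vs Ht333: 2
  Ht74 vs Ht306: 4
  Ht74 vs Ht168: 3
  Ht333 vs Ht306: 6
  Ht333 vs Ht168: 5
  Ht306 vs Ht168: 5
The largest is 6 mismatches, between Ht333 and Ht306; p = 6/21 = 0.286.

0.286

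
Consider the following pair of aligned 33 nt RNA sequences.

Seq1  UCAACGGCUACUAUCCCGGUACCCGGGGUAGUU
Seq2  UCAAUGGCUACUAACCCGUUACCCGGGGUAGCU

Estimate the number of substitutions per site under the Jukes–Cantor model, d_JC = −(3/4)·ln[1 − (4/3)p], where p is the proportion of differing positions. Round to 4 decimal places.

0.1322

Mismatches occur at site 5 (C↔U), site 14 (U↔A), site 19 (G↔U), site 32 (U↔C).
p = 4/33 = 0.121212.
d = −0.75 · ln(1 − (4/3)·0.121212) = −0.75 · ln(0.838384) = −0.75 · (-0.176279) = 0.1322.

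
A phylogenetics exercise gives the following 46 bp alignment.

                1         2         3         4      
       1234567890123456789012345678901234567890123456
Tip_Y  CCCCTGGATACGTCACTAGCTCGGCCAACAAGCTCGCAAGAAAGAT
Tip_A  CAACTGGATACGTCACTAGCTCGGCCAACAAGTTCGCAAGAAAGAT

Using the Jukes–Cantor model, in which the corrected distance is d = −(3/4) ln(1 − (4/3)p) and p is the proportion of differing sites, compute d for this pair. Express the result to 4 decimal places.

0.0682

Differing sites — 2:C/A; 3:C/A; 33:C/T.
p = 3/46 = 0.065217.
d = −0.75 · ln(1 − (4/3)·0.065217) = −0.75 · ln(0.913044) = −0.75 · (-0.090971) = 0.0682.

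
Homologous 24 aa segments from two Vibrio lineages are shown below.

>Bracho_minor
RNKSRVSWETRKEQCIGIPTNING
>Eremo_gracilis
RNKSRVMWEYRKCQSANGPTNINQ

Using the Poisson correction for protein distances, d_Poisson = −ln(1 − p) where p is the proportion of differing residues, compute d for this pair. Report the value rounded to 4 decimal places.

0.4055

The sequences differ at positions 7 (S/M), 10 (T/Y), 13 (E/C), 15 (C/S), 16 (I/A), 17 (G/N), 18 (I/G), 24 (G/Q).
p = 8/24 = 0.333333.
d = −ln(1 − 0.333333) = −ln(0.666667) = 0.4055.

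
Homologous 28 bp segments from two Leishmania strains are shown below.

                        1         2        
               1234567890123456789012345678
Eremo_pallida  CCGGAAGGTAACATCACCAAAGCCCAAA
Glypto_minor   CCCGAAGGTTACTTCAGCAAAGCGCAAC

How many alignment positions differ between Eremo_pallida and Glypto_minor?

6

Differing sites — 3:G/C; 10:A/T; 13:A/T; 17:C/G; 24:C/G; 28:A/C.
That gives 6 mismatches out of 28 aligned sites, so the Hamming distance is 6.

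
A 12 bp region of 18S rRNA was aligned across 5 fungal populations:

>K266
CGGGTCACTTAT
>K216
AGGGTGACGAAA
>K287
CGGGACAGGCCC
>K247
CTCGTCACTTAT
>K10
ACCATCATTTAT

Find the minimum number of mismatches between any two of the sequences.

2

Pairwise Hamming distances:
  K266 vs K216: 5
  K266 vs K287: 6
  K266 vs K247: 2
  K266 vs K10: 5
  K216 vs K287: 7
  K216 vs K247: 7
  K216 vs K10: 8
  K287 vs K247: 8
  K287 vs K10: 10
  K247 vs K10: 4
The smallest is 2, between K266 and K247.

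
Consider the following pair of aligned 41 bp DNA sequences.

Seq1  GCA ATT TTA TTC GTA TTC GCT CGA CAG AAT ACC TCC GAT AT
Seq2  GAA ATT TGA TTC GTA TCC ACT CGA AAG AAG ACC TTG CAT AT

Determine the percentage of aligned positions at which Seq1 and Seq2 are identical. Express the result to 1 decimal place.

The sequences differ at positions 2 (C/A), 8 (T/G), 17 (T/C), 19 (G/A), 25 (C/A), 30 (T/G), 35 (C/T), 36 (C/G), 37 (G/C).
32 of the 41 sites match, so the percent identity is 32/41 × 100 = 78.0%.

78.0%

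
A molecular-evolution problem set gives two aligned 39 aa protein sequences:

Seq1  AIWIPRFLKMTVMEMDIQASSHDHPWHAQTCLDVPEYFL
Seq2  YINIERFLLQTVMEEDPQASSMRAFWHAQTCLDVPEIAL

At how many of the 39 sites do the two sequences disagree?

The sequences differ at positions 1 (A/Y), 3 (W/N), 5 (P/E), 9 (K/L), 10 (M/Q), 15 (M/E), 17 (I/P), 22 (H/M), 23 (D/R), 24 (H/A), 25 (P/F), 37 (Y/I), 38 (F/A).
That gives 13 mismatches out of 39 aligned sites, so the Hamming distance is 13.

13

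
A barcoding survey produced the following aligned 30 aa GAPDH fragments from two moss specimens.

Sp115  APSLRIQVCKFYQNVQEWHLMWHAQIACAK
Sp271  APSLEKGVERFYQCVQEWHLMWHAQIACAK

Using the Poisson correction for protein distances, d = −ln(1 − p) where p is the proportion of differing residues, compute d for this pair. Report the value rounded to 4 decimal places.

Differing sites — 5:R/E; 6:I/K; 7:Q/G; 9:C/E; 10:K/R; 14:N/C.
p = 6/30 = 0.200000.
d = −ln(1 − 0.200000) = −ln(0.800000) = 0.2231.

0.2231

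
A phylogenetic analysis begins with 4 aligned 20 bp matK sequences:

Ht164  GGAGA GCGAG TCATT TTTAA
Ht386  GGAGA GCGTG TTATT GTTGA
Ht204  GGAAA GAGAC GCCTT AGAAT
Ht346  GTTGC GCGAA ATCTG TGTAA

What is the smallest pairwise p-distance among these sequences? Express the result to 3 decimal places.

Pairwise Hamming distances:
  Ht164 vs Ht386: 4
  Ht164 vs Ht204: 9
  Ht164 vs Ht346: 9
  Ht386 vs Ht204: 12
  Ht386 vs Ht346: 11
  Ht204 vs Ht346: 12
The smallest is 4 mismatches, between Ht164 and Ht386; p = 4/20 = 0.200.

0.200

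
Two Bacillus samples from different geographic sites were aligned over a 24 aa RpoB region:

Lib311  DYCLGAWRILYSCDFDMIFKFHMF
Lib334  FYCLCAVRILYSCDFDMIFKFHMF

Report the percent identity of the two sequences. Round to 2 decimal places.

The sequences differ at positions 1 (D/F), 5 (G/C), 7 (W/V).
21 of the 24 sites match, so the percent identity is 21/24 × 100 = 87.50%.

87.50%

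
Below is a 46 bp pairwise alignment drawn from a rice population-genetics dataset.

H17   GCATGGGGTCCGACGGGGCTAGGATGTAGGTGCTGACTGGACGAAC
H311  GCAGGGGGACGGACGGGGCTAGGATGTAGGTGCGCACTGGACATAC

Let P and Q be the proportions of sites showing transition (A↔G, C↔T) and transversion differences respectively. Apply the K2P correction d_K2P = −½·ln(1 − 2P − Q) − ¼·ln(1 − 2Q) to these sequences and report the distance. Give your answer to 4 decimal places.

0.1711

The sequences differ at positions 4 (T/G, transversion), 9 (T/A, transversion), 11 (C/G, transversion), 34 (T/G, transversion), 35 (G/C, transversion), 43 (G/A, transition), 44 (A/T, transversion).
Of the 7 differences, 1 transition and 6 transversions over 46 sites: P = 1/46 = 0.021739, Q = 6/46 = 0.130435.
d = −0.5·ln(0.826087) − 0.25·ln(0.739130) = −0.5·(-0.191055) − 0.25·(-0.302281) = 0.1711.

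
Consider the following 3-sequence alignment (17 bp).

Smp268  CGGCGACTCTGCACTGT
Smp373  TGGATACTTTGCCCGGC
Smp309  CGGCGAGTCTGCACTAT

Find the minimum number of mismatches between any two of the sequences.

2

Pairwise Hamming distances:
  Smp268 vs Smp373: 7
  Smp268 vs Smp309: 2
  Smp373 vs Smp309: 9
The smallest is 2, between Smp268 and Smp309.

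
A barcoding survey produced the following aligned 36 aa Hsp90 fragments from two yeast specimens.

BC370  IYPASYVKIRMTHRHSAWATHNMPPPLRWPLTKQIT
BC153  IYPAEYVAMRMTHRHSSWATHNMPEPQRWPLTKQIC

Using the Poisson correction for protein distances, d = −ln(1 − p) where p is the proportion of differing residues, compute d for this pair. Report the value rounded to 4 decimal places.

0.2162

Differing sites — 5:S/E; 8:K/A; 9:I/M; 17:A/S; 25:P/E; 27:L/Q; 36:T/C.
p = 7/36 = 0.194444.
d = −ln(1 − 0.194444) = −ln(0.805556) = 0.2162.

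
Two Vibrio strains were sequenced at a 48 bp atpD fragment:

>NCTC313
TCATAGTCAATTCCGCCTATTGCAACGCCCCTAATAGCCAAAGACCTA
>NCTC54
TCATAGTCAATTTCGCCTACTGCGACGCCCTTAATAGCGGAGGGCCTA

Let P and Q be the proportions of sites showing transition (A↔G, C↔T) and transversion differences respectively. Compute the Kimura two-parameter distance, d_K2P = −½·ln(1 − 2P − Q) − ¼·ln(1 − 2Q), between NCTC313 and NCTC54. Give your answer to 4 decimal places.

0.1980

The sequences differ at positions 13 (C/T, transition), 20 (T/C, transition), 24 (A/G, transition), 31 (C/T, transition), 39 (C/G, transversion), 40 (A/G, transition), 42 (A/G, transition), 44 (A/G, transition).
Of the 8 differences, 7 transitions and 1 transversion over 48 sites: P = 7/48 = 0.145833, Q = 1/48 = 0.020833.
d = −0.5·ln(0.687501) − 0.25·ln(0.958334) = −0.5·(-0.374692) − 0.25·(-0.042559) = 0.1980.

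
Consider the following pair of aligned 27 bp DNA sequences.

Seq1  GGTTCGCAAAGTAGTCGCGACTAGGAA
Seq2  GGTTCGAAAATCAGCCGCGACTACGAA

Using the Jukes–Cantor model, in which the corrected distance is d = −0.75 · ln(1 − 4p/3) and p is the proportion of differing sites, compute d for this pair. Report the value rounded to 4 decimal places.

Mismatches occur at site 7 (C/A), site 11 (G/T), site 12 (T/C), site 15 (T/C), site 24 (G/C).
p = 5/27 = 0.185185.
d = −0.75 · ln(1 − (4/3)·0.185185) = −0.75 · ln(0.753087) = −0.75 · (-0.283575) = 0.2127.

0.2127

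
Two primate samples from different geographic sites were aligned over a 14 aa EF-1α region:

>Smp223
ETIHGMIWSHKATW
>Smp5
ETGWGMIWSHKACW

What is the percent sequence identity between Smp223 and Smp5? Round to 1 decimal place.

The sequences differ at positions 3 (I/G), 4 (H/W), 13 (T/C).
11 of the 14 sites match, so the percent identity is 11/14 × 100 = 78.6%.

78.6%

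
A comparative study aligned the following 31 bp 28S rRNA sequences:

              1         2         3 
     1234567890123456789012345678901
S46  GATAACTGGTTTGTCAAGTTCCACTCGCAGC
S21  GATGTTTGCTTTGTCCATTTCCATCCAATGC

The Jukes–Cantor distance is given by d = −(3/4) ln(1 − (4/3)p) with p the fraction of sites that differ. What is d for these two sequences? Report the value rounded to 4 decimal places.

0.4806

Mismatches occur at site 4 (A→G), site 5 (A→T), site 6 (C→T), site 9 (G→C), site 16 (A→C), site 18 (G→T), site 24 (C→T), site 25 (T→C), site 27 (G→A), site 28 (C→A), site 29 (A→T).
p = 11/31 = 0.354839.
d = −0.75 · ln(1 − (4/3)·0.354839) = −0.75 · ln(0.526881) = −0.75 · (-0.640781) = 0.4806.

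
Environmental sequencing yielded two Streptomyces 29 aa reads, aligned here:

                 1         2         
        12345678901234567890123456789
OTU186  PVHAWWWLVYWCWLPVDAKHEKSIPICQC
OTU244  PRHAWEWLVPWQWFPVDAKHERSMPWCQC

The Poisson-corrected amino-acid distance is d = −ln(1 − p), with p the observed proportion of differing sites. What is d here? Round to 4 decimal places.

Mismatches occur at site 2 (V→R), site 6 (W→E), site 10 (Y→P), site 12 (C→Q), site 14 (L→F), site 22 (K→R), site 24 (I→M), site 26 (I→W).
p = 8/29 = 0.275862.
d = −ln(1 − 0.275862) = −ln(0.724138) = 0.3228.

0.3228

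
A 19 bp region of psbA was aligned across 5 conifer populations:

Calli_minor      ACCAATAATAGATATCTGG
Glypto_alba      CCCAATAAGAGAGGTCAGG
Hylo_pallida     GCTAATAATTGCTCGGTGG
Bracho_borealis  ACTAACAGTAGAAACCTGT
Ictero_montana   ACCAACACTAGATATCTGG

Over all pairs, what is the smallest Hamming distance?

Pairwise Hamming distances:
  Calli_minor vs Glypto_alba: 5
  Calli_minor vs Hylo_pallida: 7
  Calli_minor vs Bracho_borealis: 6
  Calli_minor vs Ictero_montana: 2
  Glypto_alba vs Hylo_pallida: 10
  Glypto_alba vs Bracho_borealis: 10
  Glypto_alba vs Ictero_montana: 7
  Hylo_pallida vs Bracho_borealis: 10
  Hylo_pallida vs Ictero_montana: 9
  Bracho_borealis vs Ictero_montana: 5
The smallest is 2, between Calli_minor and Ictero_montana.

2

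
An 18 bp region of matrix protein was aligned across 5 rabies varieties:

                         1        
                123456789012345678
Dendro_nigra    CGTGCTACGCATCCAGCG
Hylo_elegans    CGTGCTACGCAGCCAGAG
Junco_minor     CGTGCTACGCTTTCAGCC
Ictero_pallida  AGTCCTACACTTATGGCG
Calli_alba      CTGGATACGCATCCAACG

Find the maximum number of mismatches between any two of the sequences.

11

Pairwise Hamming distances:
  Dendro_nigra vs Hylo_elegans: 2
  Dendro_nigra vs Junco_minor: 3
  Dendro_nigra vs Ictero_pallida: 7
  Dendro_nigra vs Calli_alba: 4
  Hylo_elegans vs Junco_minor: 5
  Hylo_elegans vs Ictero_pallida: 9
  Hylo_elegans vs Calli_alba: 6
  Junco_minor vs Ictero_pallida: 7
  Junco_minor vs Calli_alba: 7
  Ictero_pallida vs Calli_alba: 11
The largest is 11, between Ictero_pallida and Calli_alba.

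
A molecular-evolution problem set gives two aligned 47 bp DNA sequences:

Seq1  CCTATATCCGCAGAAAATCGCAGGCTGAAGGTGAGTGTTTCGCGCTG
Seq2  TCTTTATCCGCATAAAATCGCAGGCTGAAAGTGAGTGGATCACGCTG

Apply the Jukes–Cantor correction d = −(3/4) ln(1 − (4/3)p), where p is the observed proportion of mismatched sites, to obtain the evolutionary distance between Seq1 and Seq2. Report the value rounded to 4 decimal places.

The sequences differ at positions 1 (C/T), 4 (A/T), 13 (G/T), 30 (G/A), 38 (T/G), 39 (T/A), 42 (G/A).
p = 7/47 = 0.148936.
d = −0.75 · ln(1 − (4/3)·0.148936) = −0.75 · ln(0.801419) = −0.75 · (-0.221371) = 0.1660.

0.1660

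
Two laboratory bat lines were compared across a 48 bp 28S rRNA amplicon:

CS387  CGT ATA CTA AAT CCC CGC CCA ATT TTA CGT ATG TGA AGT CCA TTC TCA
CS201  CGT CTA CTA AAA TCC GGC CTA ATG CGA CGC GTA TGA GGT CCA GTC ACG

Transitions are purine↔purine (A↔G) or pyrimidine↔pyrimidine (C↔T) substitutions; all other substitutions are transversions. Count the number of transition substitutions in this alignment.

8

Mismatches occur at site 4 (A/C, transversion), site 12 (T/A, transversion), site 13 (C/T, transition), site 16 (C/G, transversion), site 20 (C/T, transition), site 24 (T/G, transversion), site 25 (T/C, transition), site 26 (T/G, transversion), site 30 (T/C, transition), site 31 (A/G, transition), site 33 (G/A, transition), site 37 (A/G, transition), site 43 (T/G, transversion), site 46 (T/A, transversion), site 48 (A/G, transition).
Of the 15 differences, 8 transitions and 7 transversions, so the answer is 8.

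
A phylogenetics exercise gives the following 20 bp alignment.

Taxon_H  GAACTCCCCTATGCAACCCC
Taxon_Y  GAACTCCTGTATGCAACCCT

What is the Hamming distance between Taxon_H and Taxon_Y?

Differing sites — 8:C/T; 9:C/G; 20:C/T.
That gives 3 mismatches out of 20 aligned sites, so the Hamming distance is 3.

3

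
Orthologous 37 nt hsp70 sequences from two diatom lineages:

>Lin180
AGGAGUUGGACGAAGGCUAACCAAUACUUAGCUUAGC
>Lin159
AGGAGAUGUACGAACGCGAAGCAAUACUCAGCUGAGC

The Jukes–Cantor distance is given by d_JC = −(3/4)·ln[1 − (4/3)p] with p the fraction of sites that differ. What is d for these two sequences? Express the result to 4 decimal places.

0.2180

Differing sites — 6:U/A; 9:G/U; 15:G/C; 18:U/G; 21:C/G; 29:U/C; 34:U/G.
p = 7/37 = 0.189189.
d = −0.75 · ln(1 − (4/3)·0.189189) = −0.75 · ln(0.747748) = −0.75 · (-0.290689) = 0.2180.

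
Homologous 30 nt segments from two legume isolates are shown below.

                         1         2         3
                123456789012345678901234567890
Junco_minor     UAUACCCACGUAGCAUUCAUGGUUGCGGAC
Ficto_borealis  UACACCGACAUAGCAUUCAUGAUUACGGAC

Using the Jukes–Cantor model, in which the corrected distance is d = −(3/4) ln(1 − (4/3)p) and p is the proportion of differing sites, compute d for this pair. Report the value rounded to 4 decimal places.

Differing sites — 3:U/C; 7:C/G; 10:G/A; 22:G/A; 25:G/A.
p = 5/30 = 0.166667.
d = −0.75 · ln(1 − (4/3)·0.166667) = −0.75 · ln(0.777777) = −0.75 · (-0.251315) = 0.1885.

0.1885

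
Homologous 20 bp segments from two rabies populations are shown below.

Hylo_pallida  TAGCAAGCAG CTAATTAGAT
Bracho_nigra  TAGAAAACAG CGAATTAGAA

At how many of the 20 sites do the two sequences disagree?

4

Differing sites — 4:C/A; 7:G/A; 12:T/G; 20:T/A.
That gives 4 mismatches out of 20 aligned sites, so the Hamming distance is 4.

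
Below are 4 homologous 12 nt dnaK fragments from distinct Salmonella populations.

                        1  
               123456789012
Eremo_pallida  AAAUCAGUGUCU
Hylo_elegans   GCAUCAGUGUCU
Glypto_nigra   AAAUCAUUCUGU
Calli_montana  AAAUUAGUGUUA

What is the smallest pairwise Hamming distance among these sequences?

Pairwise Hamming distances:
  Eremo_pallida vs Hylo_elegans: 2
  Eremo_pallida vs Glypto_nigra: 3
  Eremo_pallida vs Calli_montana: 3
  Hylo_elegans vs Glypto_nigra: 5
  Hylo_elegans vs Calli_montana: 5
  Glypto_nigra vs Calli_montana: 5
The smallest is 2, between Eremo_pallida and Hylo_elegans.

2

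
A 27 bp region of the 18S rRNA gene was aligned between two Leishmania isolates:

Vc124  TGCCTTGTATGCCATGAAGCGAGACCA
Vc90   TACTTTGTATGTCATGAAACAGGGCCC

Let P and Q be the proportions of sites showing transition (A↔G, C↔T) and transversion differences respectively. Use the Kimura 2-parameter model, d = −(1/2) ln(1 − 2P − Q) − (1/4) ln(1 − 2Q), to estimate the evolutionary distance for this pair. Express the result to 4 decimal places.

The sequences differ at positions 2 (G/A, transition), 4 (C/T, transition), 12 (C/T, transition), 19 (G/A, transition), 21 (G/A, transition), 22 (A/G, transition), 24 (A/G, transition), 27 (A/C, transversion).
Of the 8 differences, 7 transitions and 1 transversion over 27 sites: P = 7/27 = 0.259259, Q = 1/27 = 0.037037.
d = −0.5·ln(0.444445) − 0.25·ln(0.925926) = −0.5·(-0.810929) − 0.25·(-0.076961) = 0.4247.

0.4247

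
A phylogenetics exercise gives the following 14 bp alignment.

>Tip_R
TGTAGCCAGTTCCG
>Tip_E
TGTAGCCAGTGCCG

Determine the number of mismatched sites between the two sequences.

The sequences differ at position 11 (T/G).
That gives 1 mismatch out of 14 aligned sites, so the Hamming distance is 1.

1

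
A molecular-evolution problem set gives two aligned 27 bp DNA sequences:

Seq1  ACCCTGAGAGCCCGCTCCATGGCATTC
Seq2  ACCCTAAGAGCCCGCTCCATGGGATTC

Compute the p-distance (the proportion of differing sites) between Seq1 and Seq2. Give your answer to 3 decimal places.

0.074

Mismatches occur at site 6 (G→A), site 23 (C→G).
There are 2 differences over 27 sites, so p = 2/27 = 0.074.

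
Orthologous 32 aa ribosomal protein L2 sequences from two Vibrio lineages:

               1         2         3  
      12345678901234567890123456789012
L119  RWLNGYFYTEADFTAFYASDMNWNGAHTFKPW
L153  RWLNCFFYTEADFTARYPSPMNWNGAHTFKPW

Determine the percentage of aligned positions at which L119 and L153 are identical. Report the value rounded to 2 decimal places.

The sequences differ at positions 5 (G/C), 6 (Y/F), 16 (F/R), 18 (A/P), 20 (D/P).
27 of the 32 sites match, so the percent identity is 27/32 × 100 = 84.38%.

84.38%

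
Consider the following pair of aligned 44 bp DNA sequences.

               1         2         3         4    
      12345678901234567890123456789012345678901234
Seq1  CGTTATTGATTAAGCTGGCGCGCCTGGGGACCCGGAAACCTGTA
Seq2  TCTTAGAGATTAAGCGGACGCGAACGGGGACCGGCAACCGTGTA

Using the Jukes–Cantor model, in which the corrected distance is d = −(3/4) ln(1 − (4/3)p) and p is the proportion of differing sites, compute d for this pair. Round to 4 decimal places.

0.3756

Differing sites — 1:C/T; 2:G/C; 6:T/G; 7:T/A; 16:T/G; 18:G/A; 23:C/A; 24:C/A; 25:T/C; 33:C/G; 35:G/C; 38:A/C; 40:C/G.
p = 13/44 = 0.295455.
d = −0.75 · ln(1 − (4/3)·0.295455) = −0.75 · ln(0.606060) = −0.75 · (-0.500776) = 0.3756.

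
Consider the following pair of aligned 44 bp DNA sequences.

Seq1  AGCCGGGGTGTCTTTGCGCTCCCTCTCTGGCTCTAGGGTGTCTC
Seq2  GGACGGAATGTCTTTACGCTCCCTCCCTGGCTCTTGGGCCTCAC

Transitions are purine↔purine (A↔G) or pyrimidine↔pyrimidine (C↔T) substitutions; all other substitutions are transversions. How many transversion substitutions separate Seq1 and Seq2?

4

Differing sites — 1:A/G (Ti); 3:C/A (Tv); 7:G/A (Ti); 8:G/A (Ti); 16:G/A (Ti); 26:T/C (Ti); 35:A/T (Tv); 39:T/C (Ti); 40:G/C (Tv); 43:T/A (Tv).
Of the 10 differences, 6 transitions and 4 transversions, so the answer is 4.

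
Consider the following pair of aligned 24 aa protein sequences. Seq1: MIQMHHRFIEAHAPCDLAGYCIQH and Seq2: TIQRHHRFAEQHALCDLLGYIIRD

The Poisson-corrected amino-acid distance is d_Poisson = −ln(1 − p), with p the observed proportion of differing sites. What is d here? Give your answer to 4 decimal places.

0.4700

Mismatches occur at site 1 (M↔T), site 4 (M↔R), site 9 (I↔A), site 11 (A↔Q), site 14 (P↔L), site 18 (A↔L), site 21 (C↔I), site 23 (Q↔R), site 24 (H↔D).
p = 9/24 = 0.375000.
d = −ln(1 − 0.375000) = −ln(0.625000) = 0.4700.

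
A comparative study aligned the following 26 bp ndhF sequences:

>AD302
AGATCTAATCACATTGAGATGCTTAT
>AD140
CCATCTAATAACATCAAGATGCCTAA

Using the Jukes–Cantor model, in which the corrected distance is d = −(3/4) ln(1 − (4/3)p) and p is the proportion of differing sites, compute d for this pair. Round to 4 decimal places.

0.3335

Mismatches occur at site 1 (A↔C), site 2 (G↔C), site 10 (C↔A), site 15 (T↔C), site 16 (G↔A), site 23 (T↔C), site 26 (T↔A).
p = 7/26 = 0.269231.
d = −0.75 · ln(1 − (4/3)·0.269231) = −0.75 · ln(0.641025) = −0.75 · (-0.444687) = 0.3335.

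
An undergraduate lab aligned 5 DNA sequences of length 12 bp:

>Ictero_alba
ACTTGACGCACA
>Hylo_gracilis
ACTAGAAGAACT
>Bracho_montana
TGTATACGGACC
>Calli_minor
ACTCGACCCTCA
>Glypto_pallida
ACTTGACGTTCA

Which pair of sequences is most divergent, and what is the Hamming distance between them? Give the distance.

Pairwise Hamming distances:
  Ictero_alba vs Hylo_gracilis: 4
  Ictero_alba vs Bracho_montana: 6
  Ictero_alba vs Calli_minor: 3
  Ictero_alba vs Glypto_pallida: 2
  Hylo_gracilis vs Bracho_montana: 6
  Hylo_gracilis vs Calli_minor: 6
  Hylo_gracilis vs Glypto_pallida: 5
  Bracho_montana vs Calli_minor: 8
  Bracho_montana vs Glypto_pallida: 7
  Calli_minor vs Glypto_pallida: 3
The largest is 8, between Bracho_montana and Calli_minor.

8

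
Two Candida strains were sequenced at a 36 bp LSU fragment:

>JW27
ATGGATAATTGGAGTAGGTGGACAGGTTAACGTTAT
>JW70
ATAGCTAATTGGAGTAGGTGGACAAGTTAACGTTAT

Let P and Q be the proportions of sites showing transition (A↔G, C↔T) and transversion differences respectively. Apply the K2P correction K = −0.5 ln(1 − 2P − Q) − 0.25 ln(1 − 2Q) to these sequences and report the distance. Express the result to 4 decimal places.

Mismatches occur at site 3 (G↔A, transition), site 5 (A↔C, transversion), site 25 (G↔A, transition).
Of the 3 differences, 2 transitions and 1 transversion over 36 sites: P = 2/36 = 0.055556, Q = 1/36 = 0.027778.
d = −0.5·ln(0.861110) − 0.25·ln(0.944444) = −0.5·(-0.149533) − 0.25·(-0.057159) = 0.0891.

0.0891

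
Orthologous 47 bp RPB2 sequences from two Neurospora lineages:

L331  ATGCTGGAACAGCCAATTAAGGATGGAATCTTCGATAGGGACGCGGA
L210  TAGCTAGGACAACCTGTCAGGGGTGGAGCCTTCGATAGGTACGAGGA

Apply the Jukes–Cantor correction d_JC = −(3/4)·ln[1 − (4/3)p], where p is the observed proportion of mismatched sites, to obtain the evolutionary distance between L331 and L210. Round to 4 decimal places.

0.3796

Mismatches occur at site 1 (A/T), site 2 (T/A), site 6 (G/A), site 8 (A/G), site 12 (G/A), site 15 (A/T), site 16 (A/G), site 18 (T/C), site 20 (A/G), site 23 (A/G), site 28 (A/G), site 29 (T/C), site 40 (G/T), site 44 (C/A).
p = 14/47 = 0.297872.
d = −0.75 · ln(1 − (4/3)·0.297872) = −0.75 · ln(0.602837) = −0.75 · (-0.506108) = 0.3796.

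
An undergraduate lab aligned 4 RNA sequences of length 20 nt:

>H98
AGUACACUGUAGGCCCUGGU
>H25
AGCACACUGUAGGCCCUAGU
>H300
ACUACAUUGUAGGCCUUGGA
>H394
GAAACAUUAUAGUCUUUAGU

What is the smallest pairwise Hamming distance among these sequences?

Pairwise Hamming distances:
  H98 vs H25: 2
  H98 vs H300: 4
  H98 vs H394: 9
  H25 vs H300: 6
  H25 vs H394: 8
  H300 vs H394: 8
The smallest is 2, between H98 and H25.

2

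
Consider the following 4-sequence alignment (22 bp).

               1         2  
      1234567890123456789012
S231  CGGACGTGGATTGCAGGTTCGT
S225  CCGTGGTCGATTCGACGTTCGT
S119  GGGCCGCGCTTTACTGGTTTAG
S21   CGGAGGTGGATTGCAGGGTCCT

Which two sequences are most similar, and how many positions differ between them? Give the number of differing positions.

3

Pairwise Hamming distances:
  S231 vs S225: 7
  S231 vs S119: 10
  S231 vs S21: 3
  S225 vs S119: 15
  S225 vs S21: 8
  S119 vs S21: 12
The smallest is 3, between S231 and S21.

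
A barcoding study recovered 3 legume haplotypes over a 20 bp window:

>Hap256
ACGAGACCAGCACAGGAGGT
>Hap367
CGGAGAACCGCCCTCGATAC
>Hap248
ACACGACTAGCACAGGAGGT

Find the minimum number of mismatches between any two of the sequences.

Pairwise Hamming distances:
  Hap256 vs Hap367: 10
  Hap256 vs Hap248: 3
  Hap367 vs Hap248: 13
The smallest is 3, between Hap256 and Hap248.

3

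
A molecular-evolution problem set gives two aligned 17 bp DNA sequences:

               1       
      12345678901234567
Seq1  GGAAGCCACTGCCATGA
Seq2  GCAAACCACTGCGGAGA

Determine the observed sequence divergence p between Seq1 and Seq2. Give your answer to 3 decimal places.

0.294

Differing sites — 2:G/C; 5:G/A; 13:C/G; 14:A/G; 15:T/A.
There are 5 differences over 17 sites, so p = 5/17 = 0.294.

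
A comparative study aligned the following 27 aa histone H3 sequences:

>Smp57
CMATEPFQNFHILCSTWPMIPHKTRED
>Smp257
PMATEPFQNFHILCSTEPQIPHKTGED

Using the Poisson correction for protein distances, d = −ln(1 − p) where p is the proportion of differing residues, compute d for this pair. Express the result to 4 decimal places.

Mismatches occur at site 1 (C→P), site 17 (W→E), site 19 (M→Q), site 25 (R→G).
p = 4/27 = 0.148148.
d = −ln(1 − 0.148148) = −ln(0.851852) = 0.1603.

0.1603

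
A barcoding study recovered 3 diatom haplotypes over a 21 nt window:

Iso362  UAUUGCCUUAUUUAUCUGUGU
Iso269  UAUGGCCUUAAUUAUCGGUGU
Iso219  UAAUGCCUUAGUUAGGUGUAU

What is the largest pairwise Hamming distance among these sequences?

7

Pairwise Hamming distances:
  Iso362 vs Iso269: 3
  Iso362 vs Iso219: 5
  Iso269 vs Iso219: 7
The largest is 7, between Iso269 and Iso219.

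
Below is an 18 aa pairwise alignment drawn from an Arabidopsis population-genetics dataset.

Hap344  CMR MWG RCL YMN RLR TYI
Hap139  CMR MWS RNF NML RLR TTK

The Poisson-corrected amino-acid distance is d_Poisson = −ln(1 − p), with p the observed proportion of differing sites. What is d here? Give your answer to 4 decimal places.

Mismatches occur at site 6 (G/S), site 8 (C/N), site 9 (L/F), site 10 (Y/N), site 12 (N/L), site 17 (Y/T), site 18 (I/K).
p = 7/18 = 0.388889.
d = −ln(1 − 0.388889) = −ln(0.611111) = 0.4925.

0.4925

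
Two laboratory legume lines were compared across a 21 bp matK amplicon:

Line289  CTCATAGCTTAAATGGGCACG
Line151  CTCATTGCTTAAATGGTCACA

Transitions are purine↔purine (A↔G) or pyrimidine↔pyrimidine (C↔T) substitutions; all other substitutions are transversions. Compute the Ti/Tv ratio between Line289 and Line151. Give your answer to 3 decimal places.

0.500

The sequences differ at positions 6 (A/T, transversion), 17 (G/T, transversion), 21 (G/A, transition).
Of the 3 differences, 1 transition and 2 transversions, so Ti/Tv = 1/2 = 0.500.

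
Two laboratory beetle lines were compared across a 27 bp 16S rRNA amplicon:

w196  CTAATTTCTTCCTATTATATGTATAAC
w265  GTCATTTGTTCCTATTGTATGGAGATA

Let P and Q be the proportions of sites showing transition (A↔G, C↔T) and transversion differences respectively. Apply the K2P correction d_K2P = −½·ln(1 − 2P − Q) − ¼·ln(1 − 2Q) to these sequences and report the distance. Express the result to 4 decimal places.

0.3855

Differing sites — 1:C/G (Tv); 3:A/C (Tv); 8:C/G (Tv); 17:A/G (Ti); 22:T/G (Tv); 24:T/G (Tv); 26:A/T (Tv); 27:C/A (Tv).
Of the 8 differences, 1 transition and 7 transversions over 27 sites: P = 1/27 = 0.037037, Q = 7/27 = 0.259259.
d = −0.5·ln(0.666667) − 0.25·ln(0.481482) = −0.5·(-0.405465) − 0.25·(-0.730886) = 0.3855.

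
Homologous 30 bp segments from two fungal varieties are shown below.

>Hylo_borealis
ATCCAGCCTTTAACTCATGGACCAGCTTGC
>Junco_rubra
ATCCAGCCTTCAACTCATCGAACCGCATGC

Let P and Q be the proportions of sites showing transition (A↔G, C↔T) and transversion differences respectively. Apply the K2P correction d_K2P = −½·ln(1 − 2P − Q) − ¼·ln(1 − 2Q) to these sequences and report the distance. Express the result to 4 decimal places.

The sequences differ at positions 11 (T/C, transition), 19 (G/C, transversion), 22 (C/A, transversion), 24 (A/C, transversion), 27 (T/A, transversion).
Of the 5 differences, 1 transition and 4 transversions over 30 sites: P = 1/30 = 0.033333, Q = 4/30 = 0.133333.
d = −0.5·ln(0.800001) − 0.25·ln(0.733334) = −0.5·(-0.223142) − 0.25·(-0.310154) = 0.1891.

0.1891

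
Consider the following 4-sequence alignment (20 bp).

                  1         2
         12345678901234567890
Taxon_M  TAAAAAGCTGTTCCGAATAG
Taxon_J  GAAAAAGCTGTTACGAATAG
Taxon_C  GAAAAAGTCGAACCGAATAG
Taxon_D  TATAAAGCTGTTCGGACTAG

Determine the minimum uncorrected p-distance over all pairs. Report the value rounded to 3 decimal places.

Pairwise Hamming distances:
  Taxon_M vs Taxon_J: 2
  Taxon_M vs Taxon_C: 5
  Taxon_M vs Taxon_D: 3
  Taxon_J vs Taxon_C: 5
  Taxon_J vs Taxon_D: 5
  Taxon_C vs Taxon_D: 8
The smallest is 2 mismatches, between Taxon_M and Taxon_J; p = 2/20 = 0.100.

0.100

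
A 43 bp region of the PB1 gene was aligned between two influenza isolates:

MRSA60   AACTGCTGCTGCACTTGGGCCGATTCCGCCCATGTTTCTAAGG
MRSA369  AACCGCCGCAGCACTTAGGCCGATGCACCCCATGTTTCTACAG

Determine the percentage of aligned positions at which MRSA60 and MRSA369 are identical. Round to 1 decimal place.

79.1%

The sequences differ at positions 4 (T/C), 7 (T/C), 10 (T/A), 17 (G/A), 25 (T/G), 27 (C/A), 28 (G/C), 41 (A/C), 42 (G/A).
34 of the 43 sites match, so the percent identity is 34/43 × 100 = 79.1%.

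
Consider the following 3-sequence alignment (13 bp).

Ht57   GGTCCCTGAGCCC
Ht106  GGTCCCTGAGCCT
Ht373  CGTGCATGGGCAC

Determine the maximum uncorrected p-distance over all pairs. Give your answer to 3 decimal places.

Pairwise Hamming distances:
  Ht57 vs Ht106: 1
  Ht57 vs Ht373: 5
  Ht106 vs Ht373: 6
The largest is 6 mismatches, between Ht106 and Ht373; p = 6/13 = 0.462.

0.462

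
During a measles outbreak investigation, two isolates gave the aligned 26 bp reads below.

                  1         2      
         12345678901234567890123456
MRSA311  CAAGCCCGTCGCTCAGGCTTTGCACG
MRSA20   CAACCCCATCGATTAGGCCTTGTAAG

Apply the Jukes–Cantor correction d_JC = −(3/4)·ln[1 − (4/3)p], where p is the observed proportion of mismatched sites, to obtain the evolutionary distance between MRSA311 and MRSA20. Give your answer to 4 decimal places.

The sequences differ at positions 4 (G/C), 8 (G/A), 12 (C/A), 14 (C/T), 19 (T/C), 23 (C/T), 25 (C/A).
p = 7/26 = 0.269231.
d = −0.75 · ln(1 − (4/3)·0.269231) = −0.75 · ln(0.641025) = −0.75 · (-0.444687) = 0.3335.

0.3335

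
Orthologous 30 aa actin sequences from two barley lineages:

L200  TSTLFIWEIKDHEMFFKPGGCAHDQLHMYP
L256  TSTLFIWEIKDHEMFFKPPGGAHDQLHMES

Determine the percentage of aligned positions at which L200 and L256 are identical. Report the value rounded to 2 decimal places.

86.67%

The sequences differ at positions 19 (G/P), 21 (C/G), 29 (Y/E), 30 (P/S).
26 of the 30 sites match, so the percent identity is 26/30 × 100 = 86.67%.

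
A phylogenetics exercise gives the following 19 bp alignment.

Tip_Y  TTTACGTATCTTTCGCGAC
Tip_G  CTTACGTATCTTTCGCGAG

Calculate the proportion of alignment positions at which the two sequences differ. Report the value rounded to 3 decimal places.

0.105

Mismatches occur at site 1 (T↔C), site 19 (C↔G).
There are 2 differences over 19 sites, so p = 2/19 = 0.105.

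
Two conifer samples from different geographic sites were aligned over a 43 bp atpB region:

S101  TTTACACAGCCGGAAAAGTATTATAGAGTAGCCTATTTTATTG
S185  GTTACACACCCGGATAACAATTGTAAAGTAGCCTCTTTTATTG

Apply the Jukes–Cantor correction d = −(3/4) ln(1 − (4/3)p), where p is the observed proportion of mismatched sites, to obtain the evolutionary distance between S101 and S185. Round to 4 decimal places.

0.2138

Differing sites — 1:T/G; 9:G/C; 15:A/T; 18:G/C; 19:T/A; 23:A/G; 26:G/A; 35:A/C.
p = 8/43 = 0.186047.
d = −0.75 · ln(1 − (4/3)·0.186047) = −0.75 · ln(0.751937) = −0.75 · (-0.285103) = 0.2138.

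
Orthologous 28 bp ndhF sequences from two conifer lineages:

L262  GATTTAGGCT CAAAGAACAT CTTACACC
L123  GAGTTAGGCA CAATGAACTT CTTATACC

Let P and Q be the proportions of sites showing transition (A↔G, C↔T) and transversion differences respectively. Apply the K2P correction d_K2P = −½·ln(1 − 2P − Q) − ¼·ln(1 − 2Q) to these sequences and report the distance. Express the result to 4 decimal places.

Differing sites — 3:T/G (Tv); 10:T/A (Tv); 14:A/T (Tv); 19:A/T (Tv); 25:C/T (Ti).
Of the 5 differences, 1 transition and 4 transversions over 28 sites: P = 1/28 = 0.035714, Q = 4/28 = 0.142857.
d = −0.5·ln(0.785715) − 0.25·ln(0.714286) = −0.5·(-0.241161) − 0.25·(-0.336472) = 0.2047.

0.2047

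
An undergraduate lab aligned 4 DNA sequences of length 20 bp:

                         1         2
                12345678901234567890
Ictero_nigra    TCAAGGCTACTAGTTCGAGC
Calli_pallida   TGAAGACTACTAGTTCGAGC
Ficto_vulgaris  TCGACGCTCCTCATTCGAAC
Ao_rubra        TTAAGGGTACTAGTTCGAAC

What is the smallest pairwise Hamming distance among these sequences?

2

Pairwise Hamming distances:
  Ictero_nigra vs Calli_pallida: 2
  Ictero_nigra vs Ficto_vulgaris: 6
  Ictero_nigra vs Ao_rubra: 3
  Calli_pallida vs Ficto_vulgaris: 8
  Calli_pallida vs Ao_rubra: 4
  Ficto_vulgaris vs Ao_rubra: 7
The smallest is 2, between Ictero_nigra and Calli_pallida.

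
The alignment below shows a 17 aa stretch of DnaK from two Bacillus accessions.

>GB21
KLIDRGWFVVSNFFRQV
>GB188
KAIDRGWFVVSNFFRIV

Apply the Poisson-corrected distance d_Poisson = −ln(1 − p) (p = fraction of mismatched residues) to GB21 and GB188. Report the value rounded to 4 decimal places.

0.1252

The sequences differ at positions 2 (L/A), 16 (Q/I).
p = 2/17 = 0.117647.
d = −ln(1 − 0.117647) = −ln(0.882353) = 0.1252.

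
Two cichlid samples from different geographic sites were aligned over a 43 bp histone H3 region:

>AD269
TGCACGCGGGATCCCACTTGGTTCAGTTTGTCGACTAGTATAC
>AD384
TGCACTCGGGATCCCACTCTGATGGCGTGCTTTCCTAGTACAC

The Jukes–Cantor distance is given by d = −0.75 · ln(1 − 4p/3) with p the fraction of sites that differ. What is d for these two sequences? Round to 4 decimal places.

The sequences differ at positions 6 (G/T), 19 (T/C), 20 (G/T), 22 (T/A), 24 (C/G), 25 (A/G), 26 (G/C), 27 (T/G), 29 (T/G), 30 (G/C), 32 (C/T), 33 (G/T), 34 (A/C), 41 (T/C).
p = 14/43 = 0.325581.
d = −0.75 · ln(1 − (4/3)·0.325581) = −0.75 · ln(0.565892) = −0.75 · (-0.569352) = 0.4270.

0.4270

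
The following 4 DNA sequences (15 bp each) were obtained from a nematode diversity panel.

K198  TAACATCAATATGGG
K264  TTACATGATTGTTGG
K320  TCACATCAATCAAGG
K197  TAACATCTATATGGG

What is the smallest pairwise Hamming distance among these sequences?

Pairwise Hamming distances:
  K198 vs K264: 5
  K198 vs K320: 4
  K198 vs K197: 1
  K264 vs K320: 6
  K264 vs K197: 6
  K320 vs K197: 5
The smallest is 1, between K198 and K197.

1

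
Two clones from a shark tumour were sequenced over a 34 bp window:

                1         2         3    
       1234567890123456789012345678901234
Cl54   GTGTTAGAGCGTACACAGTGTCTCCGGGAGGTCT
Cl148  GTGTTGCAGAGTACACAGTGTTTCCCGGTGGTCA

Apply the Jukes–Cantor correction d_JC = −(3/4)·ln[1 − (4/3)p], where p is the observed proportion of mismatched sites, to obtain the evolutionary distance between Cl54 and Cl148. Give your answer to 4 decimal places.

0.2407

The sequences differ at positions 6 (A/G), 7 (G/C), 10 (C/A), 22 (C/T), 26 (G/C), 29 (A/T), 34 (T/A).
p = 7/34 = 0.205882.
d = −0.75 · ln(1 − (4/3)·0.205882) = −0.75 · ln(0.725491) = −0.75 · (-0.320907) = 0.2407.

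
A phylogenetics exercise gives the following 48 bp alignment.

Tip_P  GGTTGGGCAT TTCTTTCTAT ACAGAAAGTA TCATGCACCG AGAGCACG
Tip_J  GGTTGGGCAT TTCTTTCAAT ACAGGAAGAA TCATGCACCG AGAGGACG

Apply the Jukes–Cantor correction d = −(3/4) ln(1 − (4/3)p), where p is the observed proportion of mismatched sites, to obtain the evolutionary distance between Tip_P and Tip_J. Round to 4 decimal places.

0.0883

Differing sites — 18:T/A; 25:A/G; 29:T/A; 45:C/G.
p = 4/48 = 0.083333.
d = −0.75 · ln(1 − (4/3)·0.083333) = −0.75 · ln(0.888889) = −0.75 · (-0.117783) = 0.0883.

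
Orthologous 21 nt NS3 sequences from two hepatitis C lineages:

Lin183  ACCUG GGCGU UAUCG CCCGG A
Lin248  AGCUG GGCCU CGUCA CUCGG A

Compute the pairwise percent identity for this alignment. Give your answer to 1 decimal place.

The sequences differ at positions 2 (C/G), 9 (G/C), 11 (U/C), 12 (A/G), 15 (G/A), 17 (C/U).
15 of the 21 sites match, so the percent identity is 15/21 × 100 = 71.4%.

71.4%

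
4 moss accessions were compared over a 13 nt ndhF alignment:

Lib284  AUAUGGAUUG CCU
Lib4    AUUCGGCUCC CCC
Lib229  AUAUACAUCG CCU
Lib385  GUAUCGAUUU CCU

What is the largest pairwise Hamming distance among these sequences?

Pairwise Hamming distances:
  Lib284 vs Lib4: 6
  Lib284 vs Lib229: 3
  Lib284 vs Lib385: 3
  Lib4 vs Lib229: 7
  Lib4 vs Lib385: 8
  Lib229 vs Lib385: 5
The largest is 8, between Lib4 and Lib385.

8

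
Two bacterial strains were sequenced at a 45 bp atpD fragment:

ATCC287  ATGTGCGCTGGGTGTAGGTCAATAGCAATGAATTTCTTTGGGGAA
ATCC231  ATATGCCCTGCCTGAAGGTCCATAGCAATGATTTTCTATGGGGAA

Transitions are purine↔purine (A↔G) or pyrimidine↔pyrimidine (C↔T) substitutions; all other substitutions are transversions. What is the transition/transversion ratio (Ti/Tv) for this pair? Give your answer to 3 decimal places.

Differing sites — 3:G/A (Ti); 7:G/C (Tv); 11:G/C (Tv); 12:G/C (Tv); 15:T/A (Tv); 21:A/C (Tv); 32:A/T (Tv); 38:T/A (Tv).
Of the 8 differences, 1 transition and 7 transversions, so Ti/Tv = 1/7 = 0.143.

0.143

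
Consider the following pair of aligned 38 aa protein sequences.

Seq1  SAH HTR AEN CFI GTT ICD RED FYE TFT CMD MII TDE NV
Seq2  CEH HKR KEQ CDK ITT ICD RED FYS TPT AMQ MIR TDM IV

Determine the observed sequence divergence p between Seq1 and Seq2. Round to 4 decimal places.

The sequences differ at positions 1 (S/C), 2 (A/E), 5 (T/K), 7 (A/K), 9 (N/Q), 11 (F/D), 12 (I/K), 13 (G/I), 24 (E/S), 26 (F/P), 28 (C/A), 30 (D/Q), 33 (I/R), 36 (E/M), 37 (N/I).
There are 15 differences over 38 sites, so p = 15/38 = 0.3947.

0.3947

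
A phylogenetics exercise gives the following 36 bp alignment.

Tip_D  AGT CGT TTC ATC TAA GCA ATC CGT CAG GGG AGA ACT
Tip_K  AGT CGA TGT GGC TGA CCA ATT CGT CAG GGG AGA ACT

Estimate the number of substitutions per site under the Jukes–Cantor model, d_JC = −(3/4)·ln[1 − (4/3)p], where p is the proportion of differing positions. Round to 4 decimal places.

Mismatches occur at site 6 (T→A), site 8 (T→G), site 9 (C→T), site 10 (A→G), site 11 (T→G), site 14 (A→G), site 16 (G→C), site 21 (C→T).
p = 8/36 = 0.222222.
d = −0.75 · ln(1 − (4/3)·0.222222) = −0.75 · ln(0.703704) = −0.75 · (-0.351397) = 0.2635.

0.2635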